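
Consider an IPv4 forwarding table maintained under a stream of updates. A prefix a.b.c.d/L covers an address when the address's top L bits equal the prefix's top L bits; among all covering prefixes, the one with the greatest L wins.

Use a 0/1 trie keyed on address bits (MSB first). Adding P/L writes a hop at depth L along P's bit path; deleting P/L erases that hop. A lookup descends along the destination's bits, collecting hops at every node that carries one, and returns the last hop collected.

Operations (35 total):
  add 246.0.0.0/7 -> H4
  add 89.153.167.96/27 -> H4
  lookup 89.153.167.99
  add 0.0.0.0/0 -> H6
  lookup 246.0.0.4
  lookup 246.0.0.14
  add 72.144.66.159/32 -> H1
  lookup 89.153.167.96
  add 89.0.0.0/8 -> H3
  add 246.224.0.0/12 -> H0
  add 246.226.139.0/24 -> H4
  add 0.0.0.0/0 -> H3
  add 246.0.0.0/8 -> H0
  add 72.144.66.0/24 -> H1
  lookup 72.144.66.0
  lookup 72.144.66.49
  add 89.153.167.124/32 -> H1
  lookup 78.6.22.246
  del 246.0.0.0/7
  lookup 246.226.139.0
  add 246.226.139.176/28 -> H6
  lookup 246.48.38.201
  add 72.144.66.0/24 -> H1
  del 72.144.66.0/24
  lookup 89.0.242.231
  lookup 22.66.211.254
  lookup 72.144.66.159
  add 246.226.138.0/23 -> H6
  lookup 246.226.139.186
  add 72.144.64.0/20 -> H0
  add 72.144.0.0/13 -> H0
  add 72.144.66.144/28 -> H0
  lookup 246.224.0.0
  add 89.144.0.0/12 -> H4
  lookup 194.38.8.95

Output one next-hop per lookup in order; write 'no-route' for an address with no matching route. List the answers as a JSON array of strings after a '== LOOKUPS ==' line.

Process each operation:
  + 246.0.0.0/7 (H4) depth=7
  + 89.153.167.96/27 (H4) depth=27
  lookup 89.153.167.99: bits 010110011001100110100111011 walk d0:-→d1:-→d2:-→d3:-→d4:-→d5:-→d6:-→d7:-→d8:-→d9:-→d10:-→d11:-→d12:-→d13:-→d14:-→d15:-→d16:-→d17:-→d18:-→d19:-→d20:-→d21:-→d22:-→d23:-→d24:-→d25:-→d26:-→d27:H4 -> H4
  + 0.0.0.0/0 (H6) depth=0
  lookup 246.0.0.4: bits 1111011 walk d0:H6→d1:-→d2:-→d3:-→d4:-→d5:-→d6:-→d7:H4 -> H4
  lookup 246.0.0.14: bits 1111011 walk d0:H6→d1:-→d2:-→d3:-→d4:-→d5:-→d6:-→d7:H4 -> H4
  + 72.144.66.159/32 (H1) depth=32
  lookup 89.153.167.96: bits 010110011001100110100111011 walk d0:H6→d1:-→d2:-→d3:-→d4:-→d5:-→d6:-→d7:-→d8:-→d9:-→d10:-→d11:-→d12:-→d13:-→d14:-→d15:-→d16:-→d17:-→d18:-→d19:-→d20:-→d21:-→d22:-→d23:-→d24:-→d25:-→d26:-→d27:H4 -> H4
  + 89.0.0.0/8 (H3) depth=8
  + 246.224.0.0/12 (H0) depth=12
  + 246.226.139.0/24 (H4) depth=24
  + 0.0.0.0/0 (H3) depth=0
  + 246.0.0.0/8 (H0) depth=8
  + 72.144.66.0/24 (H1) depth=24
  lookup 72.144.66.0: bits 010010001001000001000010 walk d0:H3→d1:-→d2:-→d3:-→d4:-→d5:-→d6:-→d7:-→d8:-→d9:-→d10:-→d11:-→d12:-→d13:-→d14:-→d15:-→d16:-→d17:-→d18:-→d19:-→d20:-→d21:-→d22:-→d23:-→d24:H1 -> H1
  lookup 72.144.66.49: bits 010010001001000001000010 walk d0:H3→d1:-→d2:-→d3:-→d4:-→d5:-→d6:-→d7:-→d8:-→d9:-→d10:-→d11:-→d12:-→d13:-→d14:-→d15:-→d16:-→d17:-→d18:-→d19:-→d20:-→d21:-→d22:-→d23:-→d24:H1 -> H1
  + 89.153.167.124/32 (H1) depth=32
  lookup 78.6.22.246: bits 01001 walk d0:H3→d1:-→d2:-→d3:-→d4:-→d5:- -> H3
  - 246.0.0.0/7 clear@7
  lookup 246.226.139.0: bits 111101101110001010001011 walk d0:H3→d1:-→d2:-→d3:-→d4:-→d5:-→d6:-→d7:-→d8:H0→d9:-→d10:-→d11:-→d12:H0→d13:-→d14:-→d15:-→d16:-→d17:-→d18:-→d19:-→d20:-→d21:-→d22:-→d23:-→d24:H4 -> H4
  + 246.226.139.176/28 (H6) depth=28
  lookup 246.48.38.201: bits 11110110 walk d0:H3→d1:-→d2:-→d3:-→d4:-→d5:-→d6:-→d7:-→d8:H0 -> H0
  + 72.144.66.0/24 (H1) depth=24
  - 72.144.66.0/24 clear@24
  lookup 89.0.242.231: bits 01011001 walk d0:H3→d1:-→d2:-→d3:-→d4:-→d5:-→d6:-→d7:-→d8:H3 -> H3
  lookup 22.66.211.254: bits 0 walk d0:H3→d1:- -> H3
  lookup 72.144.66.159: bits 01001000100100000100001010011111 walk d0:H3→d1:-→d2:-→d3:-→d4:-→d5:-→d6:-→d7:-→d8:-→d9:-→d10:-→d11:-→d12:-→d13:-→d14:-→d15:-→d16:-→d17:-→d18:-→d19:-→d20:-→d21:-→d22:-→d23:-→d24:-→d25:-→d26:-→d27:-→d28:-→d29:-→d30:-→d31:-→d32:H1 -> H1
  + 246.226.138.0/23 (H6) depth=23
  lookup 246.226.139.186: bits 1111011011100010100010111011 walk d0:H3→d1:-→d2:-→d3:-→d4:-→d5:-→d6:-→d7:-→d8:H0→d9:-→d10:-→d11:-→d12:H0→d13:-→d14:-→d15:-→d16:-→d17:-→d18:-→d19:-→d20:-→d21:-→d22:-→d23:H6→d24:H4→d25:-→d26:-→d27:-→d28:H6 -> H6
  + 72.144.64.0/20 (H0) depth=20
  + 72.144.0.0/13 (H0) depth=13
  + 72.144.66.144/28 (H0) depth=28
  lookup 246.224.0.0: bits 11110110111000 walk d0:H3→d1:-→d2:-→d3:-→d4:-→d5:-→d6:-→d7:-→d8:H0→d9:-→d10:-→d11:-→d12:H0→d13:-→d14:- -> H0
  + 89.144.0.0/12 (H4) depth=12
  lookup 194.38.8.95: bits 11 walk d0:H3→d1:-→d2:- -> H3

== LOOKUPS ==
["H4","H4","H4","H4","H1","H1","H3","H4","H0","H3","H3","H1","H6","H0","H3"]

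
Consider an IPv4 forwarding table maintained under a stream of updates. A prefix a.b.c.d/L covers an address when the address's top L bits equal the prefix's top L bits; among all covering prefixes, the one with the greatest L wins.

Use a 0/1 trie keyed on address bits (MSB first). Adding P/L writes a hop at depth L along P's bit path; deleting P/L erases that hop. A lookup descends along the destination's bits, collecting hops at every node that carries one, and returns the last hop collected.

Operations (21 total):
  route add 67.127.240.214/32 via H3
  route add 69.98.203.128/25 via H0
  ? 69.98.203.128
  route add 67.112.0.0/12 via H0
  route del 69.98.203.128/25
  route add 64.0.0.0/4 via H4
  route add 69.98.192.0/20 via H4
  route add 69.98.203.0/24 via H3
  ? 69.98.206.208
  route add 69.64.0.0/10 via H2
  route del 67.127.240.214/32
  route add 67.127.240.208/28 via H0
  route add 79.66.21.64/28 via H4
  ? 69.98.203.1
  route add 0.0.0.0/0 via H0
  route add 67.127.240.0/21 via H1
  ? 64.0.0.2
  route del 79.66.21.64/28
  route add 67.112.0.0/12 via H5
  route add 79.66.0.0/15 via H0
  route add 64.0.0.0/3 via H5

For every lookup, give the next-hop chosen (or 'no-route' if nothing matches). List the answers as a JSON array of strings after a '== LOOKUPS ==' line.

Trace:
  + 67.127.240.214/32 (H3) depth=32
  + 69.98.203.128/25 (H0) depth=25
  lookup 69.98.203.128: bits 0100010101100010110010111 walk d0:-→d1:-→d2:-→d3:-→d4:-→d5:-→d6:-→d7:-→d8:-→d9:-→d10:-→d11:-→d12:-→d13:-→d14:-→d15:-→d16:-→d17:-→d18:-→d19:-→d20:-→d21:-→d22:-→d23:-→d24:-→d25:H0 -> H0
  + 67.112.0.0/12 (H0) depth=12
  - 69.98.203.128/25 clear@25
  + 64.0.0.0/4 (H4) depth=4
  + 69.98.192.0/20 (H4) depth=20
  + 69.98.203.0/24 (H3) depth=24
  lookup 69.98.206.208: bits 010001010110001011001 walk d0:-→d1:-→d2:-→d3:-→d4:H4→d5:-→d6:-→d7:-→d8:-→d9:-→d10:-→d11:-→d12:-→d13:-→d14:-→d15:-→d16:-→d17:-→d18:-→d19:-→d20:H4→d21:- -> H4
  + 69.64.0.0/10 (H2) depth=10
  - 67.127.240.214/32 clear@32
  + 67.127.240.208/28 (H0) depth=28
  + 79.66.21.64/28 (H4) depth=28
  lookup 69.98.203.1: bits 010001010110001011001011 walk d0:-→d1:-→d2:-→d3:-→d4:H4→d5:-→d6:-→d7:-→d8:-→d9:-→d10:H2→d11:-→d12:-→d13:-→d14:-→d15:-→d16:-→d17:-→d18:-→d19:-→d20:H4→d21:-→d22:-→d23:-→d24:H3 -> H3
  + 0.0.0.0/0 (H0) depth=0
  + 67.127.240.0/21 (H1) depth=21
  lookup 64.0.0.2: bits 010000 walk d0:H0→d1:-→d2:-→d3:-→d4:H4→d5:-→d6:- -> H4
  - 79.66.21.64/28 clear@28
  + 67.112.0.0/12 (H5) depth=12
  + 79.66.0.0/15 (H0) depth=15
  + 64.0.0.0/3 (H5) depth=3

== LOOKUPS ==
["H0","H4","H3","H4"]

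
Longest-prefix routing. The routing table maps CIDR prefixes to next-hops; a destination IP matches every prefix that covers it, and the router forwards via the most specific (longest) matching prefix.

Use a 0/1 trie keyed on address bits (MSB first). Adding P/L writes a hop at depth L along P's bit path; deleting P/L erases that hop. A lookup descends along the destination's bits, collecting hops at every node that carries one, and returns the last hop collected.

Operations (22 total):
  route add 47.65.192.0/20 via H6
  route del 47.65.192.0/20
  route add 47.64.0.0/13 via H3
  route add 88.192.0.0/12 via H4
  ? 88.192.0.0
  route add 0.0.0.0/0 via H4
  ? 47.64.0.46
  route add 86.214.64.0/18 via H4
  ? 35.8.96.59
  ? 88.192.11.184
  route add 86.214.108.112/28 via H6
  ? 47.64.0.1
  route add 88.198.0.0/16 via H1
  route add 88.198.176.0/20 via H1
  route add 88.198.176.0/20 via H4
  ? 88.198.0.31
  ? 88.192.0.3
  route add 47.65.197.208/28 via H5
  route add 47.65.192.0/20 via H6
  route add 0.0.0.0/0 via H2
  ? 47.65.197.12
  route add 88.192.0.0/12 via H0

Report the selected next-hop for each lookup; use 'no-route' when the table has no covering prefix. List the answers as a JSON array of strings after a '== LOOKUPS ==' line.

Apply in order:
  add 47.65.192.0/20 -> H6 at depth 20
  del 47.65.192.0/20 (clear depth 20)
  add 47.64.0.0/13 -> H3 at depth 13
  add 88.192.0.0/12 -> H4 at depth 12
  Q 88.192.0.0: descend 010110001100 ; hops seen [H4] ; pick H4
  add 0.0.0.0/0 -> H4 at depth 0
  Q 47.64.0.46: descend 001011110100000 ; hops seen [H4,H3] ; pick H3
  add 86.214.64.0/18 -> H4 at depth 18
  Q 35.8.96.59: descend 0010 ; hops seen [H4] ; pick H4
  Q 88.192.11.184: descend 010110001100 ; hops seen [H4,H4] ; pick H4
  add 86.214.108.112/28 -> H6 at depth 28
  Q 47.64.0.1: descend 001011110100000 ; hops seen [H4,H3] ; pick H3
  add 88.198.0.0/16 -> H1 at depth 16
  add 88.198.176.0/20 -> H1 at depth 20
  add 88.198.176.0/20 -> H4 at depth 20
  Q 88.198.0.31: descend 0101100011000110 ; hops seen [H4,H4,H1] ; pick H1
  Q 88.192.0.3: descend 0101100011000 ; hops seen [H4,H4] ; pick H4
  add 47.65.197.208/28 -> H5 at depth 28
  add 47.65.192.0/20 -> H6 at depth 20
  add 0.0.0.0/0 -> H2 at depth 0
  Q 47.65.197.12: descend 001011110100000111000101 ; hops seen [H2,H3,H6] ; pick H6
  add 88.192.0.0/12 -> H0 at depth 12

== LOOKUPS ==
["H4","H3","H4","H4","H3","H1","H4","H6"]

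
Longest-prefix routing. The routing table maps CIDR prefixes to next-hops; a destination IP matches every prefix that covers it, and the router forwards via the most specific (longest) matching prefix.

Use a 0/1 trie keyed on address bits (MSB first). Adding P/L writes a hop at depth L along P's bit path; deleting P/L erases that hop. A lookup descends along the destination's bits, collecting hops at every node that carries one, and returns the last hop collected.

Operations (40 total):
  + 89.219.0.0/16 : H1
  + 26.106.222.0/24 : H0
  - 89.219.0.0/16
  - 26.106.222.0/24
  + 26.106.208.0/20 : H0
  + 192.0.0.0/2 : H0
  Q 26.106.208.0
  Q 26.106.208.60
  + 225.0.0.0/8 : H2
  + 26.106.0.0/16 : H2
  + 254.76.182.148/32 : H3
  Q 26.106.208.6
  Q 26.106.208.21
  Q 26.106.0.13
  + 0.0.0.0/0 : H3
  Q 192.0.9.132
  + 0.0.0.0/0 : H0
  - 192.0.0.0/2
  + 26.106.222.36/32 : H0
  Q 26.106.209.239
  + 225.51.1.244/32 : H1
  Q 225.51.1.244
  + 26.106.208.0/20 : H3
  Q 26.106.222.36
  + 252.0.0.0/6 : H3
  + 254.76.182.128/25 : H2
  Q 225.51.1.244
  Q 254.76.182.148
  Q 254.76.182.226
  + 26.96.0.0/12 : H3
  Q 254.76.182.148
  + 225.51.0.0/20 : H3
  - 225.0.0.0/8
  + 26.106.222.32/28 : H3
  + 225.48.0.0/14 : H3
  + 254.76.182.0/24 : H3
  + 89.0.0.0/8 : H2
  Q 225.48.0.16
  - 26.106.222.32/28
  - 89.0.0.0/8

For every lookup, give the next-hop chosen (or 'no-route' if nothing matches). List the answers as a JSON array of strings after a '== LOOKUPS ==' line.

Process each operation:
  add 89.219.0.0/16 -> H1 at depth 16
  add 26.106.222.0/24 -> H0 at depth 24
  - 89.219.0.0/16 clear@16
  - 26.106.222.0/24 clear@24
  add 26.106.208.0/20 -> H0 at depth 20
  add 192.0.0.0/2 -> H0 at depth 2
  Q 26.106.208.0: descend 00011010011010101101 ; hops seen [H0] ; pick H0
  Q 26.106.208.60: descend 00011010011010101101 ; hops seen [H0] ; pick H0
  add 225.0.0.0/8 -> H2 at depth 8
  add 26.106.0.0/16 -> H2 at depth 16
  add 254.76.182.148/32 -> H3 at depth 32
  Q 26.106.208.6: descend 00011010011010101101 ; hops seen [H2,H0] ; pick H0
  Q 26.106.208.21: descend 00011010011010101101 ; hops seen [H2,H0] ; pick H0
  Q 26.106.0.13: descend 0001101001101010 ; hops seen [H2] ; pick H2
  add 0.0.0.0/0 -> H3 at depth 0
  Q 192.0.9.132: descend 11 ; hops seen [H3,H0] ; pick H0
  add 0.0.0.0/0 -> H0 at depth 0
  - 192.0.0.0/2 clear@2
  add 26.106.222.36/32 -> H0 at depth 32
  Q 26.106.209.239: descend 00011010011010101101 ; hops seen [H0,H2,H0] ; pick H0
  add 225.51.1.244/32 -> H1 at depth 32
  Q 225.51.1.244: descend 11100001001100110000000111110100 ; hops seen [H0,H2,H1] ; pick H1
  add 26.106.208.0/20 -> H3 at depth 20
  Q 26.106.222.36: descend 00011010011010101101111000100100 ; hops seen [H0,H2,H3,H0] ; pick H0
  add 252.0.0.0/6 -> H3 at depth 6
  add 254.76.182.128/25 -> H2 at depth 25
  Q 225.51.1.244: descend 11100001001100110000000111110100 ; hops seen [H0,H2,H1] ; pick H1
  Q 254.76.182.148: descend 11111110010011001011011010010100 ; hops seen [H0,H3,H2,H3] ; pick H3
  Q 254.76.182.226: descend 1111111001001100101101101 ; hops seen [H0,H3,H2] ; pick H2
  add 26.96.0.0/12 -> H3 at depth 12
  Q 254.76.182.148: descend 11111110010011001011011010010100 ; hops seen [H0,H3,H2,H3] ; pick H3
  add 225.51.0.0/20 -> H3 at depth 20
  - 225.0.0.0/8 clear@8
  add 26.106.222.32/28 -> H3 at depth 28
  add 225.48.0.0/14 -> H3 at depth 14
  add 254.76.182.0/24 -> H3 at depth 24
  add 89.0.0.0/8 -> H2 at depth 8
  Q 225.48.0.16: descend 11100001001100 ; hops seen [H0,H3] ; pick H3
  - 26.106.222.32/28 clear@28
  - 89.0.0.0/8 clear@8

== LOOKUPS ==
["H0","H0","H0","H0","H2","H0","H0","H1","H0","H1","H3","H2","H3","H3"]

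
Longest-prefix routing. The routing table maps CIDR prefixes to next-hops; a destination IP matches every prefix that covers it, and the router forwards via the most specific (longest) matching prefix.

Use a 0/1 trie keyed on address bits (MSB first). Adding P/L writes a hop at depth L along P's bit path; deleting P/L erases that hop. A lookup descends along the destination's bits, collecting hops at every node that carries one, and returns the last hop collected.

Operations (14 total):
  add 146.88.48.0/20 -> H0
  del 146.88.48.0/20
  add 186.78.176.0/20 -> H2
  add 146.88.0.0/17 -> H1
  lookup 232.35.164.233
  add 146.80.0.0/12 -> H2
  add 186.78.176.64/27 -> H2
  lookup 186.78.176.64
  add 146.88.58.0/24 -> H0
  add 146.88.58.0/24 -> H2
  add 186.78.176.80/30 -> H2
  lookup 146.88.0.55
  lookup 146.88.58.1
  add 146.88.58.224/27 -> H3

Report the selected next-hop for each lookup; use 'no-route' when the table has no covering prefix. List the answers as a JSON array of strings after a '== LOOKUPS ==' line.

Apply in order:
  add 146.88.48.0/20 -> H0 at depth 20
  - 146.88.48.0/20 clear@20
  add 186.78.176.0/20 -> H2 at depth 20
  add 146.88.0.0/17 -> H1 at depth 17
  Q 232.35.164.233: descend 1 ; hops seen [∅] ; pick no-route
  add 146.80.0.0/12 -> H2 at depth 12
  add 186.78.176.64/27 -> H2 at depth 27
  Q 186.78.176.64: descend 101110100100111010110000010 ; hops seen [H2,H2] ; pick H2
  add 146.88.58.0/24 -> H0 at depth 24
  add 146.88.58.0/24 -> H2 at depth 24
  add 186.78.176.80/30 -> H2 at depth 30
  Q 146.88.0.55: descend 100100100101100000 ; hops seen [H2,H1] ; pick H1
  Q 146.88.58.1: descend 100100100101100000111010 ; hops seen [H2,H1,H2] ; pick H2
  add 146.88.58.224/27 -> H3 at depth 27

== LOOKUPS ==
["no-route","H2","H1","H2"]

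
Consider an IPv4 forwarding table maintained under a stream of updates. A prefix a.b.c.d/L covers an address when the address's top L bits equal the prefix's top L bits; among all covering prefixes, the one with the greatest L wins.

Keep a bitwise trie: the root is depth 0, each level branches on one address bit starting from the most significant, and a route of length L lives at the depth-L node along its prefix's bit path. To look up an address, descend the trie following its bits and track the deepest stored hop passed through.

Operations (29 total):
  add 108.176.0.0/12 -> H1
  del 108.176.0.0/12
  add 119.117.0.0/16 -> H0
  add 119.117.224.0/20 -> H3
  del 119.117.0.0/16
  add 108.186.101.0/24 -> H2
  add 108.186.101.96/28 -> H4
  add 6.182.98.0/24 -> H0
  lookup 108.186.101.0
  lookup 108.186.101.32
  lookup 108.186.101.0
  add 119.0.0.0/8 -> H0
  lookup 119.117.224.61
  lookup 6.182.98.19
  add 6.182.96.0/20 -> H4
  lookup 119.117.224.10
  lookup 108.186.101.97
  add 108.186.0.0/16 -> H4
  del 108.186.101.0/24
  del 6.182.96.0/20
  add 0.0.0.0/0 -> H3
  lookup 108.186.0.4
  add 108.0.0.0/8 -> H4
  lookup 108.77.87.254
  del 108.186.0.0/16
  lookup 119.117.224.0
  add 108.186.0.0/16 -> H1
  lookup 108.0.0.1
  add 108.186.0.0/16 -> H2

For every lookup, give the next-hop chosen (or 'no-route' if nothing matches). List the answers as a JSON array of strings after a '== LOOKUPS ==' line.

Process each operation:
  add 108.176.0.0/12 -> H1 at depth 12
  del 108.176.0.0/12 (clear depth 12)
  add 119.117.0.0/16 -> H0 at depth 16
  add 119.117.224.0/20 -> H3 at depth 20
  del 119.117.0.0/16 (clear depth 16)
  add 108.186.101.0/24 -> H2 at depth 24
  add 108.186.101.96/28 -> H4 at depth 28
  add 6.182.98.0/24 -> H0 at depth 24
  ? 108.186.101.0  path d0:-→d1:-→d2:-→d3:-→d4:-→d5:-→d6:-→d7:-→d8:-→d9:-→d10:-→d11:-→d12:-→d13:-→d14:-→d15:-→d16:-→d17:-→d18:-→d19:-→d20:-→d21:-→d22:-→d23:-→d24:H2→d25:-  best=H2
  ? 108.186.101.32  path d0:-→d1:-→d2:-→d3:-→d4:-→d5:-→d6:-→d7:-→d8:-→d9:-→d10:-→d11:-→d12:-→d13:-→d14:-→d15:-→d16:-→d17:-→d18:-→d19:-→d20:-→d21:-→d22:-→d23:-→d24:H2→d25:-  best=H2
  ? 108.186.101.0  path d0:-→d1:-→d2:-→d3:-→d4:-→d5:-→d6:-→d7:-→d8:-→d9:-→d10:-→d11:-→d12:-→d13:-→d14:-→d15:-→d16:-→d17:-→d18:-→d19:-→d20:-→d21:-→d22:-→d23:-→d24:H2→d25:-  best=H2
  add 119.0.0.0/8 -> H0 at depth 8
  ? 119.117.224.61  path d0:-→d1:-→d2:-→d3:-→d4:-→d5:-→d6:-→d7:-→d8:H0→d9:-→d10:-→d11:-→d12:-→d13:-→d14:-→d15:-→d16:-→d17:-→d18:-→d19:-→d20:H3  best=H3
  ? 6.182.98.19  path d0:-→d1:-→d2:-→d3:-→d4:-→d5:-→d6:-→d7:-→d8:-→d9:-→d10:-→d11:-→d12:-→d13:-→d14:-→d15:-→d16:-→d17:-→d18:-→d19:-→d20:-→d21:-→d22:-→d23:-→d24:H0  best=H0
  add 6.182.96.0/20 -> H4 at depth 20
  ? 119.117.224.10  path d0:-→d1:-→d2:-→d3:-→d4:-→d5:-→d6:-→d7:-→d8:H0→d9:-→d10:-→d11:-→d12:-→d13:-→d14:-→d15:-→d16:-→d17:-→d18:-→d19:-→d20:H3  best=H3
  ? 108.186.101.97  path d0:-→d1:-→d2:-→d3:-→d4:-→d5:-→d6:-→d7:-→d8:-→d9:-→d10:-→d11:-→d12:-→d13:-→d14:-→d15:-→d16:-→d17:-→d18:-→d19:-→d20:-→d21:-→d22:-→d23:-→d24:H2→d25:-→d26:-→d27:-→d28:H4  best=H4
  add 108.186.0.0/16 -> H4 at depth 16
  del 108.186.101.0/24 (clear depth 24)
  del 6.182.96.0/20 (clear depth 20)
  add 0.0.0.0/0 -> H3 at depth 0
  ? 108.186.0.4  path d0:H3→d1:-→d2:-→d3:-→d4:-→d5:-→d6:-→d7:-→d8:-→d9:-→d10:-→d11:-→d12:-→d13:-→d14:-→d15:-→d16:H4→d17:-  best=H4
  add 108.0.0.0/8 -> H4 at depth 8
  ? 108.77.87.254  path d0:H3→d1:-→d2:-→d3:-→d4:-→d5:-→d6:-→d7:-→d8:H4  best=H4
  del 108.186.0.0/16 (clear depth 16)
  ? 119.117.224.0  path d0:H3→d1:-→d2:-→d3:-→d4:-→d5:-→d6:-→d7:-→d8:H0→d9:-→d10:-→d11:-→d12:-→d13:-→d14:-→d15:-→d16:-→d17:-→d18:-→d19:-→d20:H3  best=H3
  add 108.186.0.0/16 -> H1 at depth 16
  ? 108.0.0.1  path d0:H3→d1:-→d2:-→d3:-→d4:-→d5:-→d6:-→d7:-→d8:H4  best=H4
  add 108.186.0.0/16 -> H2 at depth 16

== LOOKUPS ==
["H2","H2","H2","H3","H0","H3","H4","H4","H4","H3","H4"]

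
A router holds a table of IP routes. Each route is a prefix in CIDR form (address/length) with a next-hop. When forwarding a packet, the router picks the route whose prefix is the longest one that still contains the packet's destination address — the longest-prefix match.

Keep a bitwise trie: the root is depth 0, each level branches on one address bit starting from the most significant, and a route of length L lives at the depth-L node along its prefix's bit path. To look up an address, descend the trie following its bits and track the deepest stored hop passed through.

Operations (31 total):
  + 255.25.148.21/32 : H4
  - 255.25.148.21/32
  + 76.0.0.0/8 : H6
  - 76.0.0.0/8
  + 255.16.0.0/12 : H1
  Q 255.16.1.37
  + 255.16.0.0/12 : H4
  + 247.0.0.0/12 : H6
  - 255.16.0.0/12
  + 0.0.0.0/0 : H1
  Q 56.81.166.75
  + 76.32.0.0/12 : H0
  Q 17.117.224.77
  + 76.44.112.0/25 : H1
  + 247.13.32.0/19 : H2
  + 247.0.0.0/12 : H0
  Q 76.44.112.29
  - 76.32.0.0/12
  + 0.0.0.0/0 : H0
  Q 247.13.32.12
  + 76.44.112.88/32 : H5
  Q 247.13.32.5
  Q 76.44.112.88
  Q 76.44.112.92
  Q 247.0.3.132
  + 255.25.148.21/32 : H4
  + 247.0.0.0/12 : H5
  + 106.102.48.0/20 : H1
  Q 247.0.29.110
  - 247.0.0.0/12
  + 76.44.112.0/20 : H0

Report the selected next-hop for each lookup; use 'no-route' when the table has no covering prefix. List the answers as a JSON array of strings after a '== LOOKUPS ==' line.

Trace:
  add 255.25.148.21/32 -> H4 at depth 32
  del 255.25.148.21/32 (clear depth 32)
  add 76.0.0.0/8 -> H6 at depth 8
  del 76.0.0.0/8 (clear depth 8)
  add 255.16.0.0/12 -> H1 at depth 12
  ? 255.16.1.37  path d0:-→d1:-→d2:-→d3:-→d4:-→d5:-→d6:-→d7:-→d8:-→d9:-→d10:-→d11:-→d12:H1  best=H1
  add 255.16.0.0/12 -> H4 at depth 12
  add 247.0.0.0/12 -> H6 at depth 12
  del 255.16.0.0/12 (clear depth 12)
  add 0.0.0.0/0 -> H1 at depth 0
  ? 56.81.166.75  path d0:H1→d1:-  best=H1
  add 76.32.0.0/12 -> H0 at depth 12
  ? 17.117.224.77  path d0:H1→d1:-  best=H1
  add 76.44.112.0/25 -> H1 at depth 25
  add 247.13.32.0/19 -> H2 at depth 19
  add 247.0.0.0/12 -> H0 at depth 12
  ? 76.44.112.29  path d0:H1→d1:-→d2:-→d3:-→d4:-→d5:-→d6:-→d7:-→d8:-→d9:-→d10:-→d11:-→d12:H0→d13:-→d14:-→d15:-→d16:-→d17:-→d18:-→d19:-→d20:-→d21:-→d22:-→d23:-→d24:-→d25:H1  best=H1
  del 76.32.0.0/12 (clear depth 12)
  add 0.0.0.0/0 -> H0 at depth 0
  ? 247.13.32.12  path d0:H0→d1:-→d2:-→d3:-→d4:-→d5:-→d6:-→d7:-→d8:-→d9:-→d10:-→d11:-→d12:H0→d13:-→d14:-→d15:-→d16:-→d17:-→d18:-→d19:H2  best=H2
  add 76.44.112.88/32 -> H5 at depth 32
  ? 247.13.32.5  path d0:H0→d1:-→d2:-→d3:-→d4:-→d5:-→d6:-→d7:-→d8:-→d9:-→d10:-→d11:-→d12:H0→d13:-→d14:-→d15:-→d16:-→d17:-→d18:-→d19:H2  best=H2
  ? 76.44.112.88  path d0:H0→d1:-→d2:-→d3:-→d4:-→d5:-→d6:-→d7:-→d8:-→d9:-→d10:-→d11:-→d12:-→d13:-→d14:-→d15:-→d16:-→d17:-→d18:-→d19:-→d20:-→d21:-→d22:-→d23:-→d24:-→d25:H1→d26:-→d27:-→d28:-→d29:-→d30:-→d31:-→d32:H5  best=H5
  ? 76.44.112.92  path d0:H0→d1:-→d2:-→d3:-→d4:-→d5:-→d6:-→d7:-→d8:-→d9:-→d10:-→d11:-→d12:-→d13:-→d14:-→d15:-→d16:-→d17:-→d18:-→d19:-→d20:-→d21:-→d22:-→d23:-→d24:-→d25:H1→d26:-→d27:-→d28:-→d29:-  best=H1
  ? 247.0.3.132  path d0:H0→d1:-→d2:-→d3:-→d4:-→d5:-→d6:-→d7:-→d8:-→d9:-→d10:-→d11:-→d12:H0  best=H0
  add 255.25.148.21/32 -> H4 at depth 32
  add 247.0.0.0/12 -> H5 at depth 12
  add 106.102.48.0/20 -> H1 at depth 20
  ? 247.0.29.110  path d0:H0→d1:-→d2:-→d3:-→d4:-→d5:-→d6:-→d7:-→d8:-→d9:-→d10:-→d11:-→d12:H5  best=H5
  del 247.0.0.0/12 (clear depth 12)
  add 76.44.112.0/20 -> H0 at depth 20

== LOOKUPS ==
["H1","H1","H1","H1","H2","H2","H5","H1","H0","H5"]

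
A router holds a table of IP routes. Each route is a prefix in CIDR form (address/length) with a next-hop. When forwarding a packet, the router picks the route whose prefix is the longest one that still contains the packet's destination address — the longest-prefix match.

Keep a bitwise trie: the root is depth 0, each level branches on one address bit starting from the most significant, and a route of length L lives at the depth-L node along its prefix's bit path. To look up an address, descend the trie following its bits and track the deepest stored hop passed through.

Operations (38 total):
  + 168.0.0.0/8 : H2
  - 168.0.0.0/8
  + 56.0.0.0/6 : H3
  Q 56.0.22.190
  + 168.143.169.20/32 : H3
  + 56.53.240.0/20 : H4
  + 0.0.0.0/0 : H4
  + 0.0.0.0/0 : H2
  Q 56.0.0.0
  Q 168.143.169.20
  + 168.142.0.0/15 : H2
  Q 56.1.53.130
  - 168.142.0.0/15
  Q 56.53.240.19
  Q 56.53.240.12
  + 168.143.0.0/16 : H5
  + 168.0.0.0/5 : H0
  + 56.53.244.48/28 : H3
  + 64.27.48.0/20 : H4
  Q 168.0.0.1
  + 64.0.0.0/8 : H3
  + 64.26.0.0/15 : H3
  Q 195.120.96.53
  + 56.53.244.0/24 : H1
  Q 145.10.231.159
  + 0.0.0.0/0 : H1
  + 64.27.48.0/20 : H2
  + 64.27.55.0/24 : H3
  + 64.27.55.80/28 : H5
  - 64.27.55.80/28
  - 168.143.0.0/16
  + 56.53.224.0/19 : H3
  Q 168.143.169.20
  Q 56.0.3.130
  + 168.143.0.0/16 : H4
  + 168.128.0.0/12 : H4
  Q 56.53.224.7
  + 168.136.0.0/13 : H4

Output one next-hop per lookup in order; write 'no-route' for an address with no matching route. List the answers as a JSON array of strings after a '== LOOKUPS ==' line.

Process each operation:
  add 168.0.0.0/8 -> H2 at depth 8
  - 168.0.0.0/8 clear@8
  add 56.0.0.0/6 -> H3 at depth 6
  ? 56.0.22.190  path d0:-→d1:-→d2:-→d3:-→d4:-→d5:-→d6:H3  best=H3
  add 168.143.169.20/32 -> H3 at depth 32
  add 56.53.240.0/20 -> H4 at depth 20
  add 0.0.0.0/0 -> H4 at depth 0
  add 0.0.0.0/0 -> H2 at depth 0
  ? 56.0.0.0  path d0:H2→d1:-→d2:-→d3:-→d4:-→d5:-→d6:H3→d7:-→d8:-→d9:-→d10:-  best=H3
  ? 168.143.169.20  path d0:H2→d1:-→d2:-→d3:-→d4:-→d5:-→d6:-→d7:-→d8:-→d9:-→d10:-→d11:-→d12:-→d13:-→d14:-→d15:-→d16:-→d17:-→d18:-→d19:-→d20:-→d21:-→d22:-→d23:-→d24:-→d25:-→d26:-→d27:-→d28:-→d29:-→d30:-→d31:-→d32:H3  best=H3
  add 168.142.0.0/15 -> H2 at depth 15
  ? 56.1.53.130  path d0:H2→d1:-→d2:-→d3:-→d4:-→d5:-→d6:H3→d7:-→d8:-→d9:-→d10:-  best=H3
  - 168.142.0.0/15 clear@15
  ? 56.53.240.19  path d0:H2→d1:-→d2:-→d3:-→d4:-→d5:-→d6:H3→d7:-→d8:-→d9:-→d10:-→d11:-→d12:-→d13:-→d14:-→d15:-→d16:-→d17:-→d18:-→d19:-→d20:H4  best=H4
  ? 56.53.240.12  path d0:H2→d1:-→d2:-→d3:-→d4:-→d5:-→d6:H3→d7:-→d8:-→d9:-→d10:-→d11:-→d12:-→d13:-→d14:-→d15:-→d16:-→d17:-→d18:-→d19:-→d20:H4  best=H4
  add 168.143.0.0/16 -> H5 at depth 16
  add 168.0.0.0/5 -> H0 at depth 5
  add 56.53.244.48/28 -> H3 at depth 28
  add 64.27.48.0/20 -> H4 at depth 20
  ? 168.0.0.1  path d0:H2→d1:-→d2:-→d3:-→d4:-→d5:H0→d6:-→d7:-→d8:-  best=H0
  add 64.0.0.0/8 -> H3 at depth 8
  add 64.26.0.0/15 -> H3 at depth 15
  ? 195.120.96.53  path d0:H2→d1:-  best=H2
  add 56.53.244.0/24 -> H1 at depth 24
  ? 145.10.231.159  path d0:H2→d1:-→d2:-  best=H2
  add 0.0.0.0/0 -> H1 at depth 0
  add 64.27.48.0/20 -> H2 at depth 20
  add 64.27.55.0/24 -> H3 at depth 24
  add 64.27.55.80/28 -> H5 at depth 28
  - 64.27.55.80/28 clear@28
  - 168.143.0.0/16 clear@16
  add 56.53.224.0/19 -> H3 at depth 19
  ? 168.143.169.20  path d0:H1→d1:-→d2:-→d3:-→d4:-→d5:H0→d6:-→d7:-→d8:-→d9:-→d10:-→d11:-→d12:-→d13:-→d14:-→d15:-→d16:-→d17:-→d18:-→d19:-→d20:-→d21:-→d22:-→d23:-→d24:-→d25:-→d26:-→d27:-→d28:-→d29:-→d30:-→d31:-→d32:H3  best=H3
  ? 56.0.3.130  path d0:H1→d1:-→d2:-→d3:-→d4:-→d5:-→d6:H3→d7:-→d8:-→d9:-→d10:-  best=H3
  add 168.143.0.0/16 -> H4 at depth 16
  add 168.128.0.0/12 -> H4 at depth 12
  ? 56.53.224.7  path d0:H1→d1:-→d2:-→d3:-→d4:-→d5:-→d6:H3→d7:-→d8:-→d9:-→d10:-→d11:-→d12:-→d13:-→d14:-→d15:-→d16:-→d17:-→d18:-→d19:H3  best=H3
  add 168.136.0.0/13 -> H4 at depth 13

== LOOKUPS ==
["H3","H3","H3","H3","H4","H4","H0","H2","H2","H3","H3","H3"]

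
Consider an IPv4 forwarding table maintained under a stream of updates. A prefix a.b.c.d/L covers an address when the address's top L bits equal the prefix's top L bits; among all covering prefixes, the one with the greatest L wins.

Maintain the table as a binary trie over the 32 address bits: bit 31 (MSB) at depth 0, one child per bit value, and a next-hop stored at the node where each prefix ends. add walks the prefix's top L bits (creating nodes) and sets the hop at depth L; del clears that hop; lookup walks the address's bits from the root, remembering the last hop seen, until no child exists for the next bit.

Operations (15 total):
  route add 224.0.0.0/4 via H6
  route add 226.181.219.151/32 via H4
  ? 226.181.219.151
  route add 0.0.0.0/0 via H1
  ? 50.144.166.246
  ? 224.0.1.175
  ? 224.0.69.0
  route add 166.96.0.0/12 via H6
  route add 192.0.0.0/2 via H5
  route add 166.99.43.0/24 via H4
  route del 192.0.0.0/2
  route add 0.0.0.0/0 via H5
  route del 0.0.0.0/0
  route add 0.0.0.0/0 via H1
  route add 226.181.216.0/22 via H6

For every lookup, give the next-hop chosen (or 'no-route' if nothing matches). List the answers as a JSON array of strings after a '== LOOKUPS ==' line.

Apply in order:
  add 224.0.0.0/4 -> H6 at depth 4
  add 226.181.219.151/32 -> H4 at depth 32
  lookup 226.181.219.151: bits 11100010101101011101101110010111 walk d0:-→d1:-→d2:-→d3:-→d4:H6→d5:-→d6:-→d7:-→d8:-→d9:-→d10:-→d11:-→d12:-→d13:-→d14:-→d15:-→d16:-→d17:-→d18:-→d19:-→d20:-→d21:-→d22:-→d23:-→d24:-→d25:-→d26:-→d27:-→d28:-→d29:-→d30:-→d31:-→d32:H4 -> H4
  add 0.0.0.0/0 -> H1 at depth 0
  lookup 50.144.166.246: bits ε walk d0:H1 -> H1
  lookup 224.0.1.175: bits 111000 walk d0:H1→d1:-→d2:-→d3:-→d4:H6→d5:-→d6:- -> H6
  lookup 224.0.69.0: bits 111000 walk d0:H1→d1:-→d2:-→d3:-→d4:H6→d5:-→d6:- -> H6
  add 166.96.0.0/12 -> H6 at depth 12
  add 192.0.0.0/2 -> H5 at depth 2
  add 166.99.43.0/24 -> H4 at depth 24
  del 192.0.0.0/2 (clear depth 2)
  add 0.0.0.0/0 -> H5 at depth 0
  del 0.0.0.0/0 (clear depth 0)
  add 0.0.0.0/0 -> H1 at depth 0
  add 226.181.216.0/22 -> H6 at depth 22

== LOOKUPS ==
["H4","H1","H6","H6"]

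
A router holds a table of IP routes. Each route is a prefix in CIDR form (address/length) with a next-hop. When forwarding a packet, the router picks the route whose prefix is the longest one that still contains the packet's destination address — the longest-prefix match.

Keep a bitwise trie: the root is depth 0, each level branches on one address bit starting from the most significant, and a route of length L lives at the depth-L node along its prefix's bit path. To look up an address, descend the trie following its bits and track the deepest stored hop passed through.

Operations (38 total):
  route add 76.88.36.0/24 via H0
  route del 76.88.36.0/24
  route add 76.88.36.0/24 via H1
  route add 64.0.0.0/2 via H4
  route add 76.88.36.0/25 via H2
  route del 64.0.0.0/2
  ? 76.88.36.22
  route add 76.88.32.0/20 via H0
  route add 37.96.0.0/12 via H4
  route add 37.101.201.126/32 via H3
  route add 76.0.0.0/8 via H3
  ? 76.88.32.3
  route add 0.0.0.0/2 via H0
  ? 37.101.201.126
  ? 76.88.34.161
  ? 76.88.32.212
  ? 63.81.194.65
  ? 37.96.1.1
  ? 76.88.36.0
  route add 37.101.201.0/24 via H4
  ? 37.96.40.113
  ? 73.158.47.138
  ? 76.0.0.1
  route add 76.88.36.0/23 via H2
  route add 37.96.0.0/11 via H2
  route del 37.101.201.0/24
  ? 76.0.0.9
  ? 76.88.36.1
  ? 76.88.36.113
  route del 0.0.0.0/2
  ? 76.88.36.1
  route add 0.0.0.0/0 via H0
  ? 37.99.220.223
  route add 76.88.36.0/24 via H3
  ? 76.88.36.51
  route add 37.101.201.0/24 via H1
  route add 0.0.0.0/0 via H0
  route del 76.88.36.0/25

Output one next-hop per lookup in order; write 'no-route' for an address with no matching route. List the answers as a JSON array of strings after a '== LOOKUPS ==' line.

Process each operation:
  add 76.88.36.0/24 -> H0 at depth 24
  - 76.88.36.0/24 clear@24
  add 76.88.36.0/24 -> H1 at depth 24
  add 64.0.0.0/2 -> H4 at depth 2
  add 76.88.36.0/25 -> H2 at depth 25
  - 64.0.0.0/2 clear@2
  Q 76.88.36.22: descend 0100110001011000001001000 ; hops seen [H1,H2] ; pick H2
  add 76.88.32.0/20 -> H0 at depth 20
  add 37.96.0.0/12 -> H4 at depth 12
  add 37.101.201.126/32 -> H3 at depth 32
  add 76.0.0.0/8 -> H3 at depth 8
  Q 76.88.32.3: descend 010011000101100000100 ; hops seen [H3,H0] ; pick H0
  add 0.0.0.0/2 -> H0 at depth 2
  Q 37.101.201.126: descend 00100101011001011100100101111110 ; hops seen [H0,H4,H3] ; pick H3
  Q 76.88.34.161: descend 010011000101100000100 ; hops seen [H3,H0] ; pick H0
  Q 76.88.32.212: descend 010011000101100000100 ; hops seen [H3,H0] ; pick H0
  Q 63.81.194.65: descend 001 ; hops seen [H0] ; pick H0
  Q 37.96.1.1: descend 0010010101100 ; hops seen [H0,H4] ; pick H4
  Q 76.88.36.0: descend 0100110001011000001001000 ; hops seen [H3,H0,H1,H2] ; pick H2
  add 37.101.201.0/24 -> H4 at depth 24
  Q 37.96.40.113: descend 0010010101100 ; hops seen [H0,H4] ; pick H4
  Q 73.158.47.138: descend 01001 ; hops seen [∅] ; pick no-route
  Q 76.0.0.1: descend 010011000 ; hops seen [H3] ; pick H3
  add 76.88.36.0/23 -> H2 at depth 23
  add 37.96.0.0/11 -> H2 at depth 11
  - 37.101.201.0/24 clear@24
  Q 76.0.0.9: descend 010011000 ; hops seen [H3] ; pick H3
  Q 76.88.36.1: descend 0100110001011000001001000 ; hops seen [H3,H0,H2,H1,H2] ; pick H2
  Q 76.88.36.113: descend 0100110001011000001001000 ; hops seen [H3,H0,H2,H1,H2] ; pick H2
  - 0.0.0.0/2 clear@2
  Q 76.88.36.1: descend 0100110001011000001001000 ; hops seen [H3,H0,H2,H1,H2] ; pick H2
  add 0.0.0.0/0 -> H0 at depth 0
  Q 37.99.220.223: descend 0010010101100 ; hops seen [H0,H2,H4] ; pick H4
  add 76.88.36.0/24 -> H3 at depth 24
  Q 76.88.36.51: descend 0100110001011000001001000 ; hops seen [H0,H3,H0,H2,H3,H2] ; pick H2
  add 37.101.201.0/24 -> H1 at depth 24
  add 0.0.0.0/0 -> H0 at depth 0
  - 76.88.36.0/25 clear@25

== LOOKUPS ==
["H2","H0","H3","H0","H0","H0","H4","H2","H4","no-route","H3","H3","H2","H2","H2","H4","H2"]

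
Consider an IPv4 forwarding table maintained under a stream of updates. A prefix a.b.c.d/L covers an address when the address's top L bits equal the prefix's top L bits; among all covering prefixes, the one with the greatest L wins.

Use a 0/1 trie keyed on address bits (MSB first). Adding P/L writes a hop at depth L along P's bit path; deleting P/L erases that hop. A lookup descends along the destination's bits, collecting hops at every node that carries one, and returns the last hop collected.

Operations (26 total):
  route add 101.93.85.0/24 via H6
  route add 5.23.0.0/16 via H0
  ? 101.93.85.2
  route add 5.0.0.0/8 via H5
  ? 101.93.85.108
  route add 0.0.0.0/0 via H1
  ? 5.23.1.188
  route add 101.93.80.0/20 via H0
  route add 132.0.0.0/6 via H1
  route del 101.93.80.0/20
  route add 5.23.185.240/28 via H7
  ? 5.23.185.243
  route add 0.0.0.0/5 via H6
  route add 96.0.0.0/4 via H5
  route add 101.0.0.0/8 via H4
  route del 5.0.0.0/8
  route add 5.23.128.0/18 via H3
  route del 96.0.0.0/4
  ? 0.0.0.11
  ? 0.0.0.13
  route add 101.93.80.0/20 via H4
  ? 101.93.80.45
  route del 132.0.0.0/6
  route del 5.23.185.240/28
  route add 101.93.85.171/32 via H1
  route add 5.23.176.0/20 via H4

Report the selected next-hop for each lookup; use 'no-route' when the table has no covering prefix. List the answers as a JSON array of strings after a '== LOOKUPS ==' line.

Process each operation:
  + 101.93.85.0/24 (H6) depth=24
  + 5.23.0.0/16 (H0) depth=16
  Q 101.93.85.2: descend 011001010101110101010101 ; hops seen [H6] ; pick H6
  + 5.0.0.0/8 (H5) depth=8
  Q 101.93.85.108: descend 011001010101110101010101 ; hops seen [H6] ; pick H6
  + 0.0.0.0/0 (H1) depth=0
  Q 5.23.1.188: descend 0000010100010111 ; hops seen [H1,H5,H0] ; pick H0
  + 101.93.80.0/20 (H0) depth=20
  + 132.0.0.0/6 (H1) depth=6
  del 101.93.80.0/20 (clear depth 20)
  + 5.23.185.240/28 (H7) depth=28
  Q 5.23.185.243: descend 0000010100010111101110011111 ; hops seen [H1,H5,H0,H7] ; pick H7
  + 0.0.0.0/5 (H6) depth=5
  + 96.0.0.0/4 (H5) depth=4
  + 101.0.0.0/8 (H4) depth=8
  del 5.0.0.0/8 (clear depth 8)
  + 5.23.128.0/18 (H3) depth=18
  del 96.0.0.0/4 (clear depth 4)
  Q 0.0.0.11: descend 00000 ; hops seen [H1,H6] ; pick H6
  Q 0.0.0.13: descend 00000 ; hops seen [H1,H6] ; pick H6
  + 101.93.80.0/20 (H4) depth=20
  Q 101.93.80.45: descend 011001010101110101010 ; hops seen [H1,H4,H4] ; pick H4
  del 132.0.0.0/6 (clear depth 6)
  del 5.23.185.240/28 (clear depth 28)
  + 101.93.85.171/32 (H1) depth=32
  + 5.23.176.0/20 (H4) depth=20

== LOOKUPS ==
["H6","H6","H0","H7","H6","H6","H4"]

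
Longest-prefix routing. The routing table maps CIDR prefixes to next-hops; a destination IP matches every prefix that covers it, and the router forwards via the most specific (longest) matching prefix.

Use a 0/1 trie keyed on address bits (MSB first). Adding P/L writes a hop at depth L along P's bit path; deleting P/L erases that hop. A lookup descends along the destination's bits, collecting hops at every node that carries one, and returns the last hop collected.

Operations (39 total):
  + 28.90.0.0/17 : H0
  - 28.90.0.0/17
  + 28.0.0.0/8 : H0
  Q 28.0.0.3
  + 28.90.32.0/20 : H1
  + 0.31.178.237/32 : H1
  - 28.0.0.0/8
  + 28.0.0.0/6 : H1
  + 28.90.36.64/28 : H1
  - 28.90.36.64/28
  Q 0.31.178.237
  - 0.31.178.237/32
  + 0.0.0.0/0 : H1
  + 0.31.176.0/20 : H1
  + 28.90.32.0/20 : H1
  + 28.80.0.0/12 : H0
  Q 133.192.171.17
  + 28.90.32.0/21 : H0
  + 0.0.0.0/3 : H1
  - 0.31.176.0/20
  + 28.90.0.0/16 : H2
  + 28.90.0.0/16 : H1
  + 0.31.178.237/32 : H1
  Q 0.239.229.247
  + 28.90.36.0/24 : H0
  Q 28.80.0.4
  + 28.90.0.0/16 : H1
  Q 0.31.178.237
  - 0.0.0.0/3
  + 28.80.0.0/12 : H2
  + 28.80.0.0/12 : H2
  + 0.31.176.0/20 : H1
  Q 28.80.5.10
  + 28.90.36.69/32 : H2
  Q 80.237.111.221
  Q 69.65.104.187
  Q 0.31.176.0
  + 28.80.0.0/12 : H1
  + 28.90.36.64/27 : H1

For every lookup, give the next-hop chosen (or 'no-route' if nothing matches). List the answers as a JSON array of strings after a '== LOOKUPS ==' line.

Process each operation:
  add 28.90.0.0/17 -> H0 at depth 17
  - 28.90.0.0/17 clear@17
  add 28.0.0.0/8 -> H0 at depth 8
  ? 28.0.0.3  path d0:-→d1:-→d2:-→d3:-→d4:-→d5:-→d6:-→d7:-→d8:H0→d9:-  best=H0
  add 28.90.32.0/20 -> H1 at depth 20
  add 0.31.178.237/32 -> H1 at depth 32
  - 28.0.0.0/8 clear@8
  add 28.0.0.0/6 -> H1 at depth 6
  add 28.90.36.64/28 -> H1 at depth 28
  - 28.90.36.64/28 clear@28
  ? 0.31.178.237  path d0:-→d1:-→d2:-→d3:-→d4:-→d5:-→d6:-→d7:-→d8:-→d9:-→d10:-→d11:-→d12:-→d13:-→d14:-→d15:-→d16:-→d17:-→d18:-→d19:-→d20:-→d21:-→d22:-→d23:-→d24:-→d25:-→d26:-→d27:-→d28:-→d29:-→d30:-→d31:-→d32:H1  best=H1
  - 0.31.178.237/32 clear@32
  add 0.0.0.0/0 -> H1 at depth 0
  add 0.31.176.0/20 -> H1 at depth 20
  add 28.90.32.0/20 -> H1 at depth 20
  add 28.80.0.0/12 -> H0 at depth 12
  ? 133.192.171.17  path d0:H1  best=H1
  add 28.90.32.0/21 -> H0 at depth 21
  add 0.0.0.0/3 -> H1 at depth 3
  - 0.31.176.0/20 clear@20
  add 28.90.0.0/16 -> H2 at depth 16
  add 28.90.0.0/16 -> H1 at depth 16
  add 0.31.178.237/32 -> H1 at depth 32
  ? 0.239.229.247  path d0:H1→d1:-→d2:-→d3:H1→d4:-→d5:-→d6:-→d7:-→d8:-  best=H1
  add 28.90.36.0/24 -> H0 at depth 24
  ? 28.80.0.4  path d0:H1→d1:-→d2:-→d3:H1→d4:-→d5:-→d6:H1→d7:-→d8:-→d9:-→d10:-→d11:-→d12:H0  best=H0
  add 28.90.0.0/16 -> H1 at depth 16
  ? 0.31.178.237  path d0:H1→d1:-→d2:-→d3:H1→d4:-→d5:-→d6:-→d7:-→d8:-→d9:-→d10:-→d11:-→d12:-→d13:-→d14:-→d15:-→d16:-→d17:-→d18:-→d19:-→d20:-→d21:-→d22:-→d23:-→d24:-→d25:-→d26:-→d27:-→d28:-→d29:-→d30:-→d31:-→d32:H1  best=H1
  - 0.0.0.0/3 clear@3
  add 28.80.0.0/12 -> H2 at depth 12
  add 28.80.0.0/12 -> H2 at depth 12
  add 0.31.176.0/20 -> H1 at depth 20
  ? 28.80.5.10  path d0:H1→d1:-→d2:-→d3:-→d4:-→d5:-→d6:H1→d7:-→d8:-→d9:-→d10:-→d11:-→d12:H2  best=H2
  add 28.90.36.69/32 -> H2 at depth 32
  ? 80.237.111.221  path d0:H1→d1:-  best=H1
  ? 69.65.104.187  path d0:H1→d1:-  best=H1
  ? 0.31.176.0  path d0:H1→d1:-→d2:-→d3:-→d4:-→d5:-→d6:-→d7:-→d8:-→d9:-→d10:-→d11:-→d12:-→d13:-→d14:-→d15:-→d16:-→d17:-→d18:-→d19:-→d20:H1→d21:-→d22:-  best=H1
  add 28.80.0.0/12 -> H1 at depth 12
  add 28.90.36.64/27 -> H1 at depth 27

== LOOKUPS ==
["H0","H1","H1","H1","H0","H1","H2","H1","H1","H1"]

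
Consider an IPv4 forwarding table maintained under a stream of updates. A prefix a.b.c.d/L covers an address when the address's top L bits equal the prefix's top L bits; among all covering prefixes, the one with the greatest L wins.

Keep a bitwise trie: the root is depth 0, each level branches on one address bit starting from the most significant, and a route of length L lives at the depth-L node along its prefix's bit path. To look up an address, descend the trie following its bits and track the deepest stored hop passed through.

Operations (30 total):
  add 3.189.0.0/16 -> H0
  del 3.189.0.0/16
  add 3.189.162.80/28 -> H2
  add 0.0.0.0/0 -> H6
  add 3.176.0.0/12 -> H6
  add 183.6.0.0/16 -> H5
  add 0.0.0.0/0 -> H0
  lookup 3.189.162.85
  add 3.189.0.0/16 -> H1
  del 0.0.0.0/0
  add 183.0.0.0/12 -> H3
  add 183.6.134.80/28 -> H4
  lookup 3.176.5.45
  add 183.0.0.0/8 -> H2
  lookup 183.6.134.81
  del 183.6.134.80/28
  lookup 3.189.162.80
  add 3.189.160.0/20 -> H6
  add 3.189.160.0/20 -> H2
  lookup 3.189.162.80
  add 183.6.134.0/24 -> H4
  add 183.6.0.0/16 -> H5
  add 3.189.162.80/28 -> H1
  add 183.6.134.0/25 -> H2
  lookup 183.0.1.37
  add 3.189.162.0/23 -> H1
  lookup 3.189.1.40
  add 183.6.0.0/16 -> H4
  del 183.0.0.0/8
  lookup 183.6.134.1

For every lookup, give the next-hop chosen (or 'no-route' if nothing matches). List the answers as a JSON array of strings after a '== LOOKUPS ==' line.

Process each operation:
  + 3.189.0.0/16 (H0) depth=16
  del 3.189.0.0/16 (clear depth 16)
  + 3.189.162.80/28 (H2) depth=28
  + 0.0.0.0/0 (H6) depth=0
  + 3.176.0.0/12 (H6) depth=12
  + 183.6.0.0/16 (H5) depth=16
  + 0.0.0.0/0 (H0) depth=0
  ? 3.189.162.85  path d0:H0→d1:-→d2:-→d3:-→d4:-→d5:-→d6:-→d7:-→d8:-→d9:-→d10:-→d11:-→d12:H6→d13:-→d14:-→d15:-→d16:-→d17:-→d18:-→d19:-→d20:-→d21:-→d22:-→d23:-→d24:-→d25:-→d26:-→d27:-→d28:H2  best=H2
  + 3.189.0.0/16 (H1) depth=16
  del 0.0.0.0/0 (clear depth 0)
  + 183.0.0.0/12 (H3) depth=12
  + 183.6.134.80/28 (H4) depth=28
  ? 3.176.5.45  path d0:-→d1:-→d2:-→d3:-→d4:-→d5:-→d6:-→d7:-→d8:-→d9:-→d10:-→d11:-→d12:H6  best=H6
  + 183.0.0.0/8 (H2) depth=8
  ? 183.6.134.81  path d0:-→d1:-→d2:-→d3:-→d4:-→d5:-→d6:-→d7:-→d8:H2→d9:-→d10:-→d11:-→d12:H3→d13:-→d14:-→d15:-→d16:H5→d17:-→d18:-→d19:-→d20:-→d21:-→d22:-→d23:-→d24:-→d25:-→d26:-→d27:-→d28:H4  best=H4
  del 183.6.134.80/28 (clear depth 28)
  ? 3.189.162.80  path d0:-→d1:-→d2:-→d3:-→d4:-→d5:-→d6:-→d7:-→d8:-→d9:-→d10:-→d11:-→d12:H6→d13:-→d14:-→d15:-→d16:H1→d17:-→d18:-→d19:-→d20:-→d21:-→d22:-→d23:-→d24:-→d25:-→d26:-→d27:-→d28:H2  best=H2
  + 3.189.160.0/20 (H6) depth=20
  + 3.189.160.0/20 (H2) depth=20
  ? 3.189.162.80  path d0:-→d1:-→d2:-→d3:-→d4:-→d5:-→d6:-→d7:-→d8:-→d9:-→d10:-→d11:-→d12:H6→d13:-→d14:-→d15:-→d16:H1→d17:-→d18:-→d19:-→d20:H2→d21:-→d22:-→d23:-→d24:-→d25:-→d26:-→d27:-→d28:H2  best=H2
  + 183.6.134.0/24 (H4) depth=24
  + 183.6.0.0/16 (H5) depth=16
  + 3.189.162.80/28 (H1) depth=28
  + 183.6.134.0/25 (H2) depth=25
  ? 183.0.1.37  path d0:-→d1:-→d2:-→d3:-→d4:-→d5:-→d6:-→d7:-→d8:H2→d9:-→d10:-→d11:-→d12:H3→d13:-  best=H3
  + 3.189.162.0/23 (H1) depth=23
  ? 3.189.1.40  path d0:-→d1:-→d2:-→d3:-→d4:-→d5:-→d6:-→d7:-→d8:-→d9:-→d10:-→d11:-→d12:H6→d13:-→d14:-→d15:-→d16:H1  best=H1
  + 183.6.0.0/16 (H4) depth=16
  del 183.0.0.0/8 (clear depth 8)
  ? 183.6.134.1  path d0:-→d1:-→d2:-→d3:-→d4:-→d5:-→d6:-→d7:-→d8:-→d9:-→d10:-→d11:-→d12:H3→d13:-→d14:-→d15:-→d16:H4→d17:-→d18:-→d19:-→d20:-→d21:-→d22:-→d23:-→d24:H4→d25:H2  best=H2

== LOOKUPS ==
["H2","H6","H4","H2","H2","H3","H1","H2"]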